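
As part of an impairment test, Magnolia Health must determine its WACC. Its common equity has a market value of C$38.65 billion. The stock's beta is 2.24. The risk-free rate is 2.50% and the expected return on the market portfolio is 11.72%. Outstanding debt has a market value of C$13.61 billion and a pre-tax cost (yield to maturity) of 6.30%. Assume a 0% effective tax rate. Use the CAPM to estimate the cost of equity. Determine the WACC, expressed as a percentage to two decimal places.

18.76%

Market risk premium = 11.72% − 2.5% = 9.22%.
Cost of equity via CAPM: Re = 2.5% + 2.24 × 9.22% = 23.1528%.
Total capital V = 38.65 + 13.61 = 52.26.
Equity: weight = 38.65/52.26 = 0.7396; cost = 23.1528%.
Debt: weight = 13.61/52.26 = 0.2604; after-tax cost = 6.3% × (1 − 0%) = 6.3000%.
WACC = 0.7396 × 23.1528% + 0.2604 × 6.3000% = 18.7638%.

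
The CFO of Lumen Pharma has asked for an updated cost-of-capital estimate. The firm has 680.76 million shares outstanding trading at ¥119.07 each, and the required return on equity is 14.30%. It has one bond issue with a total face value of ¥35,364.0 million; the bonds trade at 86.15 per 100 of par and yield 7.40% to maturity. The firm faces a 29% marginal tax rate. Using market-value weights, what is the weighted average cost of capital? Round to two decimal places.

Market value of equity E = 119.07 × 680.76m = 81058.0932m. Market value of debt D = 35364m × 86.15/100 = 30466.086m.
Total capital V = 81058.0932 + 30466.086 = 111524.1792.
Equity: weight = 81058.0932/111524.1792 = 0.7268; cost = 14.3%.
Bonds outstanding: weight = 30466.086/111524.1792 = 0.2732; after-tax cost = 7.4% × (1 − 29%) = 5.2540%.
WACC = 0.7268 × 14.3000% + 0.2732 × 5.2540% = 11.8288%.

11.83%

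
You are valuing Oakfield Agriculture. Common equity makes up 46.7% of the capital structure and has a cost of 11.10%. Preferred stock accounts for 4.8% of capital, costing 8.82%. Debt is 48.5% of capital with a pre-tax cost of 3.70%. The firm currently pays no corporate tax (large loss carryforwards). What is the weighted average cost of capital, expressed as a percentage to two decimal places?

After-tax cost of debt = 3.7% × (1 − 0%) = 3.7000%.
WACC = 0.467 × 11.1000% + 0.048 × 8.8200% + 0.485 × 3.7000% = 7.4016%.

7.40%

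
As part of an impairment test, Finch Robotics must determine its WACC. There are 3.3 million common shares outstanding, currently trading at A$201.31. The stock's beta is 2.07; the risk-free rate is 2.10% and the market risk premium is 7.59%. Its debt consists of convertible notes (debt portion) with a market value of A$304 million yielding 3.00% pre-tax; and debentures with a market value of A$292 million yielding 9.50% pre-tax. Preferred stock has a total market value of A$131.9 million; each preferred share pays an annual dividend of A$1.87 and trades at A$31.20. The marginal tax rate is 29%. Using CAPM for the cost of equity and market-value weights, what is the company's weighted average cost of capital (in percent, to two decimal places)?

Cost of equity via CAPM: Re = 2.1% + 2.07 × 7.59% = 17.8113%.
Cost of preferred: Rp = 1.87 / 31.2 = 5.9936%.
Market value of equity E = 201.31 × 3.3m = 664.323m.
Total capital V = 664.323 + 131.9 + 304 + 292 = 1392.223.
Equity: weight = 664.323/1392.223 = 0.4772; cost = 17.8113%.
Preferred: weight = 131.9/1392.223 = 0.0947; cost = 5.9936%.
Convertible notes (debt portion): weight = 304/1392.223 = 0.2184; after-tax cost = 3% × (1 − 29%) = 2.1300%.
Debentures: weight = 292/1392.223 = 0.2097; after-tax cost = 9.5% × (1 − 29%) = 6.7450%.
WACC = 0.4772 × 17.8113% + 0.0947 × 5.9936% + 0.2184 × 2.1300% + 0.2097 × 6.7450% = 10.9466%.

10.95%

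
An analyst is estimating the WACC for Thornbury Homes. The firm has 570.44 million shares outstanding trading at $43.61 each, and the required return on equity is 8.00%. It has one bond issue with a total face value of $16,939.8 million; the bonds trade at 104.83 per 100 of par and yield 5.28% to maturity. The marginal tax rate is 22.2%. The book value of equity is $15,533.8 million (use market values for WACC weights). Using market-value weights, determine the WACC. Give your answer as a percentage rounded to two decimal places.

Market value of equity E = 43.61 × 570.44m = 24876.8884m. Market value of debt D = 16939.8m × 104.83/100 = 17757.99234m.
Total capital V = 24876.8884 + 17757.99234 = 42634.88074.
Equity: weight = 24876.8884/42634.88074 = 0.5835; cost = 8%.
Bonds outstanding: weight = 17757.99234/42634.88074 = 0.4165; after-tax cost = 5.28% × (1 − 22.2%) = 4.1078%.
WACC = 0.5835 × 8.0000% + 0.4165 × 4.1078% = 6.3789%.

6.38%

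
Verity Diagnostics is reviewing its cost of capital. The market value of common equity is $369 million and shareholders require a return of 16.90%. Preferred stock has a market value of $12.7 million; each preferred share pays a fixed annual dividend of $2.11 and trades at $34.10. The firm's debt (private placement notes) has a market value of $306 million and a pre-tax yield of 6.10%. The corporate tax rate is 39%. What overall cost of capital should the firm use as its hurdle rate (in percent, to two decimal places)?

Cost of preferred: Rp = 2.11 / 34.1 = 6.1877%.
Total capital V = 369 + 12.7 + 306 = 687.7.
Equity: weight = 369/687.7 = 0.5366; cost = 16.9%.
Preferred: weight = 12.7/687.7 = 0.0185; cost = 6.1877%.
Private placement notes: weight = 306/687.7 = 0.4450; after-tax cost = 6.1% × (1 − 39%) = 3.7210%.
WACC = 0.5366 × 16.9000% + 0.0185 × 6.1877% + 0.4450 × 3.7210% = 10.8380%.

10.84%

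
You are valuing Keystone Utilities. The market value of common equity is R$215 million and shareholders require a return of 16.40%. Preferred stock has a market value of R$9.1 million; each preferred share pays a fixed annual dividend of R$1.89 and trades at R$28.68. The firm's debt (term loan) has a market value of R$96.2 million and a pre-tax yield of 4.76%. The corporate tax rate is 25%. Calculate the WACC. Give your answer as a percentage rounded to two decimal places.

Cost of preferred: Rp = 1.89 / 28.68 = 6.5900%.
Total capital V = 215 + 9.1 + 96.2 = 320.3.
Equity: weight = 215/320.3 = 0.6712; cost = 16.4%.
Preferred: weight = 9.1/320.3 = 0.0284; cost = 6.59%.
Term loan: weight = 96.2/320.3 = 0.3003; after-tax cost = 4.76% × (1 − 25%) = 3.5700%.
WACC = 0.6712 × 16.4000% + 0.0284 × 6.5900% + 0.3003 × 3.5700% = 12.2679%.

12.27%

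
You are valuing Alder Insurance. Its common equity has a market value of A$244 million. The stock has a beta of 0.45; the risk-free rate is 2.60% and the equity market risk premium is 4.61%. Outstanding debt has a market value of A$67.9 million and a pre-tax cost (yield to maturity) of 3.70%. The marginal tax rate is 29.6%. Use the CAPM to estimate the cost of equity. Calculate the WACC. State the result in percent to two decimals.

4.22%

Cost of equity via CAPM: Re = 2.6% + 0.45 × 4.61% = 4.6745%.
Total capital V = 244 + 67.9 = 311.9.
Equity: weight = 244/311.9 = 0.7823; cost = 4.6745%.
Debt: weight = 67.9/311.9 = 0.2177; after-tax cost = 3.7% × (1 − 29.6%) = 2.6048%.
WACC = 0.7823 × 4.6745% + 0.2177 × 2.6048% = 4.2239%.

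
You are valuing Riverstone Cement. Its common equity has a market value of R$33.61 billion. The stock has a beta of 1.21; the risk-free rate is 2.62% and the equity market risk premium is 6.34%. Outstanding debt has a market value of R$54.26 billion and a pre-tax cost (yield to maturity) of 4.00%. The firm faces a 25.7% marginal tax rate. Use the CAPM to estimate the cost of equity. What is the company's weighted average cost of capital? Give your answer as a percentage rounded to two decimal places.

5.77%

Cost of equity via CAPM: Re = 2.62% + 1.21 × 6.34% = 10.2914%.
Total capital V = 33.61 + 54.26 = 87.87.
Equity: weight = 33.61/87.87 = 0.3825; cost = 10.2914%.
Debt: weight = 54.26/87.87 = 0.6175; after-tax cost = 4% × (1 − 25.7%) = 2.9720%.
WACC = 0.3825 × 10.2914% + 0.6175 × 2.9720% = 5.7716%.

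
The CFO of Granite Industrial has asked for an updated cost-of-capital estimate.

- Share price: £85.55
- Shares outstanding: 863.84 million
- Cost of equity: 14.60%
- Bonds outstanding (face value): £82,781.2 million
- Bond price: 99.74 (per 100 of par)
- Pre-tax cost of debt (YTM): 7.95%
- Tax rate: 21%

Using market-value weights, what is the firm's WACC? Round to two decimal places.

10.21%

Market value of equity E = 85.55 × 863.84m = 73901.512m. Market value of debt D = 82781.2m × 99.74/100 = 82565.96888m.
Total capital V = 73901.512 + 82565.96888 = 156467.48088.
Equity: weight = 73901.512/156467.48088 = 0.4723; cost = 14.6%.
Bonds outstanding: weight = 82565.96888/156467.48088 = 0.5277; after-tax cost = 7.95% × (1 − 21%) = 6.2805%.
WACC = 0.4723 × 14.6000% + 0.5277 × 6.2805% = 10.2099%.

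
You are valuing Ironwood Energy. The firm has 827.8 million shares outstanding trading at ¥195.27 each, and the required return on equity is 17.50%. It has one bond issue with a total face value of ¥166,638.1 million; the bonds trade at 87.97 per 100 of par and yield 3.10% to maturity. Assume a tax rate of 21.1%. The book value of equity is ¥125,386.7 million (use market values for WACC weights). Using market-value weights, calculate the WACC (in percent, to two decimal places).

10.34%

Market value of equity E = 195.27 × 827.8m = 161644.506m. Market value of debt D = 166638.1m × 87.97/100 = 146591.53657m.
Total capital V = 161644.506 + 146591.53657 = 308236.04257.
Equity: weight = 161644.506/308236.04257 = 0.5244; cost = 17.5%.
Bonds outstanding: weight = 146591.53657/308236.04257 = 0.4756; after-tax cost = 3.1% × (1 − 21.1%) = 2.4459%.
WACC = 0.5244 × 17.5000% + 0.4756 × 2.4459% = 10.3405%.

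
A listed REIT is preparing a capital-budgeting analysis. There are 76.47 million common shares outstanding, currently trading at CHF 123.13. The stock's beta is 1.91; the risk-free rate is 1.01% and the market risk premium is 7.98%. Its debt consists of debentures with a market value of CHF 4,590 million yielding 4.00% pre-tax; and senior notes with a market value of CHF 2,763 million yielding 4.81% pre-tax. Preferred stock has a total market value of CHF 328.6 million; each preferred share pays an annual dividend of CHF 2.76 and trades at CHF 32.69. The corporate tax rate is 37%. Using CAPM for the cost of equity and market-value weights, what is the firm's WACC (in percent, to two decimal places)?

10.28%

Cost of equity via CAPM: Re = 1.01% + 1.91 × 7.98% = 16.2518%.
Cost of preferred: Rp = 2.76 / 32.69 = 8.4429%.
Market value of equity E = 123.13 × 76.47m = 9415.7511m.
Total capital V = 9415.7511 + 328.6 + 4590 + 2763 = 17097.3511.
Equity: weight = 9415.7511/17097.3511 = 0.5507; cost = 16.2518%.
Preferred: weight = 328.6/17097.3511 = 0.0192; cost = 8.4429%.
Debentures: weight = 4590/17097.3511 = 0.2685; after-tax cost = 4% × (1 − 37%) = 2.5200%.
Senior notes: weight = 2763/17097.3511 = 0.1616; after-tax cost = 4.81% × (1 − 37%) = 3.0303%.
WACC = 0.5507 × 16.2518% + 0.0192 × 8.4429% + 0.2685 × 2.5200% + 0.1616 × 3.0303% = 10.2786%.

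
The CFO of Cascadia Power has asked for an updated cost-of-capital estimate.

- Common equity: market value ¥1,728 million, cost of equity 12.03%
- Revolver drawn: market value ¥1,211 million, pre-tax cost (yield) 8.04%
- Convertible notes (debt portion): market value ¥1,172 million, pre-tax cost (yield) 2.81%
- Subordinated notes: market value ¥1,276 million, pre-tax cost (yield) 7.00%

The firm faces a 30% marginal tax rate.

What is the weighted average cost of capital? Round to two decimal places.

6.71%

Total capital V = 1728 + 1211 + 1172 + 1276 = 5387.
Equity: weight = 1728/5387 = 0.3208; cost = 12.03%.
Revolver drawn: weight = 1211/5387 = 0.2248; after-tax cost = 8.04% × (1 − 30%) = 5.6280%.
Convertible notes (debt portion): weight = 1172/5387 = 0.2176; after-tax cost = 2.81% × (1 − 30%) = 1.9670%.
Subordinated notes: weight = 1276/5387 = 0.2369; after-tax cost = 7% × (1 − 30%) = 4.9000%.
WACC = 0.3208 × 12.0300% + 0.2248 × 5.6280% + 0.2176 × 1.9670% + 0.2369 × 4.9000% = 6.7127%.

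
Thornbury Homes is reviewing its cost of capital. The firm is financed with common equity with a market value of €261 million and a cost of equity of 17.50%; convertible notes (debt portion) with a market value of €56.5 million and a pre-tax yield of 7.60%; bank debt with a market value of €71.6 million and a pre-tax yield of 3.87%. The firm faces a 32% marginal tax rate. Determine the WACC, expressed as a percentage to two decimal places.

12.97%

Total capital V = 261 + 56.5 + 71.6 = 389.1.
Equity: weight = 261/389.1 = 0.6708; cost = 17.5%.
Convertible notes (debt portion): weight = 56.5/389.1 = 0.1452; after-tax cost = 7.6% × (1 − 32%) = 5.1680%.
Bank debt: weight = 71.6/389.1 = 0.1840; after-tax cost = 3.87% × (1 − 32%) = 2.6316%.
WACC = 0.6708 × 17.5000% + 0.1452 × 5.1680% + 0.1840 × 2.6316% = 12.9733%.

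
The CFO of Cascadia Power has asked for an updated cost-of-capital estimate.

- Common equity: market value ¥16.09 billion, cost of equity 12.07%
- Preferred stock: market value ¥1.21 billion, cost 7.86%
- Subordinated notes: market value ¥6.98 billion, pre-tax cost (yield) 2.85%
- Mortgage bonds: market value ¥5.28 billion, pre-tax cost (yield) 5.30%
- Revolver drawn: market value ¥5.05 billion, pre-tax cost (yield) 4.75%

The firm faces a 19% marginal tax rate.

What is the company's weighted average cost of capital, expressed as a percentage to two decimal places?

7.57%

Total capital V = 16.09 + 1.21 + 6.98 + 5.28 + 5.05 = 34.61.
Equity: weight = 16.09/34.61 = 0.4649; cost = 12.07%.
Preferred: weight = 1.21/34.61 = 0.0350; cost = 7.86%.
Subordinated notes: weight = 6.98/34.61 = 0.2017; after-tax cost = 2.85% × (1 − 19%) = 2.3085%.
Mortgage bonds: weight = 5.28/34.61 = 0.1526; after-tax cost = 5.3% × (1 − 19%) = 4.2930%.
Revolver drawn: weight = 5.05/34.61 = 0.1459; after-tax cost = 4.75% × (1 − 19%) = 3.8475%.
WACC = 0.4649 × 12.0700% + 0.0350 × 7.8600% + 0.2017 × 2.3085% + 0.1526 × 4.2930% + 0.1459 × 3.8475% = 7.5680%.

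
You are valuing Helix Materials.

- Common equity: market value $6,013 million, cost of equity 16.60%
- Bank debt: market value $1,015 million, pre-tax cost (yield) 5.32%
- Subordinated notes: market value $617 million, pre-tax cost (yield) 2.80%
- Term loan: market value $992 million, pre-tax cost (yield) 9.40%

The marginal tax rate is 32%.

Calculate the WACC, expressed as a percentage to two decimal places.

Total capital V = 6013 + 1015 + 617 + 992 = 8637.
Equity: weight = 6013/8637 = 0.6962; cost = 16.6%.
Bank debt: weight = 1015/8637 = 0.1175; after-tax cost = 5.32% × (1 − 32%) = 3.6176%.
Subordinated notes: weight = 617/8637 = 0.0714; after-tax cost = 2.8% × (1 − 32%) = 1.9040%.
Term loan: weight = 992/8637 = 0.1149; after-tax cost = 9.4% × (1 − 32%) = 6.3920%.
WACC = 0.6962 × 16.6000% + 0.1175 × 3.6176% + 0.0714 × 1.9040% + 0.1149 × 6.3920% = 12.8521%.

12.85%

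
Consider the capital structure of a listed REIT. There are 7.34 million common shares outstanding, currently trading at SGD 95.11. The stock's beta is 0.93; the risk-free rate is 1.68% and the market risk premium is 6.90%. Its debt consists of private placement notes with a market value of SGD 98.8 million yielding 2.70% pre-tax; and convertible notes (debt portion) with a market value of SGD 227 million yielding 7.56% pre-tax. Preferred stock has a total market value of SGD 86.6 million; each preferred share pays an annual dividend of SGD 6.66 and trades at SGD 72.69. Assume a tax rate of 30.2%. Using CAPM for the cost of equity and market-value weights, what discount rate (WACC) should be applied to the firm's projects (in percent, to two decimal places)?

7.05%

Cost of equity via CAPM: Re = 1.68% + 0.93 × 6.9% = 8.0970%.
Cost of preferred: Rp = 6.66 / 72.69 = 9.1622%.
Market value of equity E = 95.11 × 7.34m = 698.1074m.
Total capital V = 698.1074 + 86.6 + 98.8 + 227 = 1110.5074.
Equity: weight = 698.1074/1110.5074 = 0.6286; cost = 8.097%.
Preferred: weight = 86.6/1110.5074 = 0.0780; cost = 9.1622%.
Private placement notes: weight = 98.8/1110.5074 = 0.0890; after-tax cost = 2.7% × (1 − 30.2%) = 1.8846%.
Convertible notes (debt portion): weight = 227/1110.5074 = 0.2044; after-tax cost = 7.56% × (1 − 30.2%) = 5.2769%.
WACC = 0.6286 × 8.0970% + 0.0780 × 9.1622% + 0.0890 × 1.8846% + 0.2044 × 5.2769% = 7.0509%.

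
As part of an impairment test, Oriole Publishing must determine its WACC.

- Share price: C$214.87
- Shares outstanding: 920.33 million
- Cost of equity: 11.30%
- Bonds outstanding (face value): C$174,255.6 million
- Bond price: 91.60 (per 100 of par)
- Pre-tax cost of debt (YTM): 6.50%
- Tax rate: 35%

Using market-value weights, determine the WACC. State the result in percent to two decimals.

8.14%

Market value of equity E = 214.87 × 920.33m = 197751.3071m. Market value of debt D = 174255.6m × 91.6/100 = 159618.1296m.
Total capital V = 197751.3071 + 159618.1296 = 357369.4367.
Equity: weight = 197751.3071/357369.4367 = 0.5534; cost = 11.3%.
Bonds outstanding: weight = 159618.1296/357369.4367 = 0.4466; after-tax cost = 6.5% × (1 − 35%) = 4.2250%.
WACC = 0.5534 × 11.3000% + 0.4466 × 4.2250% = 8.1400%.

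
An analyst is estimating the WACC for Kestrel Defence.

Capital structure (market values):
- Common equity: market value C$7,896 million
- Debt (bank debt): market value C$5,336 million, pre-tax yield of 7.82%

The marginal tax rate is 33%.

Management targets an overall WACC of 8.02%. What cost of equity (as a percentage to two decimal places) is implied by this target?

9.90%

Total capital V = 7896 + 5336 = 13232.
Equity weight = 7896/13232 = 0.5967.
Bank debt weight = 5336/13232 = 0.4033.
Debt contribution = 0.4033 × 7.82% × (1 − 33%) = 2.1129%.
Required equity contribution = 8.02% − 2.1129% = 5.9071%.
Re = 5.9071% / 0.5967 = 9.8991%.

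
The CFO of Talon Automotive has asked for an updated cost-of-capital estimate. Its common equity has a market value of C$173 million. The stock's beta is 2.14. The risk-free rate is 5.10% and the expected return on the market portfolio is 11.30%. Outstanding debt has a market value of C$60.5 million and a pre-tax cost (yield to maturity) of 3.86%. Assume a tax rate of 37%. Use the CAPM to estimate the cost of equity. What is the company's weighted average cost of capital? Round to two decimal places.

Market risk premium = 11.3% − 5.1% = 6.2%.
Cost of equity via CAPM: Re = 5.1% + 2.14 × 6.2% = 18.3680%.
Total capital V = 173 + 60.5 = 233.5.
Equity: weight = 173/233.5 = 0.7409; cost = 18.368%.
Debt: weight = 60.5/233.5 = 0.2591; after-tax cost = 3.86% × (1 − 37%) = 2.4318%.
WACC = 0.7409 × 18.3680% + 0.2591 × 2.4318% = 14.2389%.

14.24%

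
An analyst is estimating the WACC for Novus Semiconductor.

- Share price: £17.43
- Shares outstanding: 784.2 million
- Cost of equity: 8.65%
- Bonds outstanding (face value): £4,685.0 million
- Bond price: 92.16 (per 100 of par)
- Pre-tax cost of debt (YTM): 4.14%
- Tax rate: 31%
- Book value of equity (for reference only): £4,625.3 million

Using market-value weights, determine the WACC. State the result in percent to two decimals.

Market value of equity E = 17.43 × 784.2m = 13668.606m. Market value of debt D = 4685m × 92.16/100 = 4317.696m.
Total capital V = 13668.606 + 4317.696 = 17986.302.
Equity: weight = 13668.606/17986.302 = 0.7599; cost = 8.65%.
Bonds outstanding: weight = 4317.696/17986.302 = 0.2401; after-tax cost = 4.14% × (1 − 31%) = 2.8566%.
WACC = 0.7599 × 8.6500% + 0.2401 × 2.8566% = 7.2593%.

7.26%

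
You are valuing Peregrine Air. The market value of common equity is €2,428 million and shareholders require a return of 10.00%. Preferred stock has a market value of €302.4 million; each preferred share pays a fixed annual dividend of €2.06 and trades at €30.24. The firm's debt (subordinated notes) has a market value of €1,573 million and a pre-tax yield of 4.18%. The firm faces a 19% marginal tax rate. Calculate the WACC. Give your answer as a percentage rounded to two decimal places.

Cost of preferred: Rp = 2.06 / 30.24 = 6.8122%.
Total capital V = 2428 + 302.4 + 1573 = 4303.4.
Equity: weight = 2428/4303.4 = 0.5642; cost = 10%.
Preferred: weight = 302.4/4303.4 = 0.0703; cost = 6.8122%.
Subordinated notes: weight = 1573/4303.4 = 0.3655; after-tax cost = 4.18% × (1 − 19%) = 3.3858%.
WACC = 0.5642 × 10.0000% + 0.0703 × 6.8122% + 0.3655 × 3.3858% = 7.3583%.

7.36%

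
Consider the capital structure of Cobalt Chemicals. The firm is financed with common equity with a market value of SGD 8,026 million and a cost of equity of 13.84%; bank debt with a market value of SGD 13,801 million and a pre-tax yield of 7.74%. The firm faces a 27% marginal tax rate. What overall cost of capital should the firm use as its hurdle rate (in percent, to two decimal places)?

8.66%

Total capital V = 8026 + 13801 = 21827.
Equity: weight = 8026/21827 = 0.3677; cost = 13.84%.
Bank debt: weight = 13801/21827 = 0.6323; after-tax cost = 7.74% × (1 − 27%) = 5.6502%.
WACC = 0.3677 × 13.8400% + 0.6323 × 5.6502% = 8.6617%.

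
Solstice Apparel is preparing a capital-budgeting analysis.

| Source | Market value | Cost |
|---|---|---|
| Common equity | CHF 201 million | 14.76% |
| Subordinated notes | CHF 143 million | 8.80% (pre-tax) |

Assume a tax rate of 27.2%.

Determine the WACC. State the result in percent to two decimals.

11.29%

Total capital V = 201 + 143 = 344.
Equity: weight = 201/344 = 0.5843; cost = 14.76%.
Subordinated notes: weight = 143/344 = 0.4157; after-tax cost = 8.8% × (1 − 27.2%) = 6.4064%.
WACC = 0.5843 × 14.7600% + 0.4157 × 6.4064% = 11.2874%.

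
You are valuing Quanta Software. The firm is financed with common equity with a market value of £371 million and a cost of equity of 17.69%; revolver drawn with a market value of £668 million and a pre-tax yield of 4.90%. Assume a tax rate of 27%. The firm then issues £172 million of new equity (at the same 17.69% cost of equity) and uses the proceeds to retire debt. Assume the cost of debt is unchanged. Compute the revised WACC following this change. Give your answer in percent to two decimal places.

10.95%

After the change:
Total capital V = 543 + 496 = 1039.
Equity: weight = 543/1039 = 0.5226; cost = 17.69%.
Revolver drawn: weight = 496/1039 = 0.4774; after-tax cost = 4.9% × (1 − 27%) = 3.5770%.
WACC = 0.5226 × 17.6900% + 0.4774 × 3.5770% = 10.9527%.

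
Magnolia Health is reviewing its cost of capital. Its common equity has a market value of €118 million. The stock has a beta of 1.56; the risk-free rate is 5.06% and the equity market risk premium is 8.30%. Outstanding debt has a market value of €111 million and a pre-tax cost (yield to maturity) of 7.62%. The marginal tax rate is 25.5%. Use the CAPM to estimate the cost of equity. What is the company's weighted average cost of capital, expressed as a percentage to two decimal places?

12.03%

Cost of equity via CAPM: Re = 5.06% + 1.56 × 8.3% = 18.0080%.
Total capital V = 118 + 111 = 229.
Equity: weight = 118/229 = 0.5153; cost = 18.008%.
Debt: weight = 111/229 = 0.4847; after-tax cost = 7.62% × (1 − 25.5%) = 5.6769%.
WACC = 0.5153 × 18.0080% + 0.4847 × 5.6769% = 12.0309%.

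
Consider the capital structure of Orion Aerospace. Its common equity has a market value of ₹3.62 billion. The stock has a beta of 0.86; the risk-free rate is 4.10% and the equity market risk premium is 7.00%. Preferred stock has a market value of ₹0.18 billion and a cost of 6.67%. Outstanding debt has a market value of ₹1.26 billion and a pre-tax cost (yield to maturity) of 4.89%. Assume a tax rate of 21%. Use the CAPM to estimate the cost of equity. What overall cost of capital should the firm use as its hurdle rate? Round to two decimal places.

8.44%

Cost of equity via CAPM: Re = 4.1% + 0.86 × 7.0% = 10.1200%.
Total capital V = 3.62 + 0.18 + 1.26 = 5.06.
Equity: weight = 3.62/5.06 = 0.7154; cost = 10.12%.
Preferred: weight = 0.18/5.06 = 0.0356; cost = 6.67%.
Debt: weight = 1.26/5.06 = 0.2490; after-tax cost = 4.89% × (1 − 21%) = 3.8631%.
WACC = 0.7154 × 10.1200% + 0.0356 × 6.6700% + 0.2490 × 3.8631% = 8.4392%.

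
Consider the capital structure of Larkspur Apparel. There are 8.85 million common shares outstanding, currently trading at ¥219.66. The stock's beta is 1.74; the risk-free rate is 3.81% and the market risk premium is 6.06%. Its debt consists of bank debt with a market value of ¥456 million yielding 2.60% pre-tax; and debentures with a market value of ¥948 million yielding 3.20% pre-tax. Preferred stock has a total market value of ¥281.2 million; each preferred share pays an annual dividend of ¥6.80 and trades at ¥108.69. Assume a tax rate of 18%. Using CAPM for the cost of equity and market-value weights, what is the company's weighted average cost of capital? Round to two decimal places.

Cost of equity via CAPM: Re = 3.81% + 1.74 × 6.06% = 14.3544%.
Cost of preferred: Rp = 6.8 / 108.69 = 6.2563%.
Market value of equity E = 219.66 × 8.85m = 1943.991m.
Total capital V = 1943.991 + 281.2 + 456 + 948 = 3629.191.
Equity: weight = 1943.991/3629.191 = 0.5357; cost = 14.3544%.
Preferred: weight = 281.2/3629.191 = 0.0775; cost = 6.2563%.
Bank debt: weight = 456/3629.191 = 0.1256; after-tax cost = 2.6% × (1 − 18%) = 2.1320%.
Debentures: weight = 948/3629.191 = 0.2612; after-tax cost = 3.2% × (1 − 18%) = 2.6240%.
WACC = 0.5357 × 14.3544% + 0.0775 × 6.2563% + 0.1256 × 2.1320% + 0.2612 × 2.6240% = 9.1271%.

9.13%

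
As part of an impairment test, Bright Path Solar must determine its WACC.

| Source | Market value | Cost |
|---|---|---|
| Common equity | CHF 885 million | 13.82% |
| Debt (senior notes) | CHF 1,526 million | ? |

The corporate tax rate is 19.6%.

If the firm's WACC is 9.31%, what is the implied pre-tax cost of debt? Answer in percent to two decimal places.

Total capital V = 885 + 1526 = 2411.
Equity weight = 885/2411 = 0.3671.
Senior notes weight = 1526/2411 = 0.6329.
Equity contribution = 0.3671 × 13.82% = 5.0729%.
Remaining for debt = 9.31% − 5.0729% = 4.2371%.
Rd × (1 − 19.6%) × 0.6329 = 4.2371%  ⇒  Rd = 8.3264%.

8.33%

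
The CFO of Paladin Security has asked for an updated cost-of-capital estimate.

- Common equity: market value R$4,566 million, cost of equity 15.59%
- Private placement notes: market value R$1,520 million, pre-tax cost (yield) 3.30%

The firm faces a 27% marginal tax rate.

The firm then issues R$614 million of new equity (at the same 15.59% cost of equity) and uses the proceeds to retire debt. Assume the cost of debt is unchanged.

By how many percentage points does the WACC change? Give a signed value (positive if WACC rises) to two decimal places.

+1.33 pp

Current WACC:
Total capital V = 4566 + 1520 = 6086.
Equity: weight = 4566/6086 = 0.7502; cost = 15.59%.
Private placement notes: weight = 1520/6086 = 0.2498; after-tax cost = 3.3% × (1 − 27%) = 2.4090%.
WACC = 0.7502 × 15.5900% + 0.2498 × 2.4090% = 12.2980%.
After the change:
Total capital V = 5180 + 906 = 6086.
Equity: weight = 5180/6086 = 0.8511; cost = 15.59%.
Private placement notes: weight = 906/6086 = 0.1489; after-tax cost = 3.3% × (1 − 27%) = 2.4090%.
WACC = 0.8511 × 15.5900% + 0.1489 × 2.4090% = 13.6278%.
Change in WACC = 13.6278% − 12.2980% = 1.3298 pp.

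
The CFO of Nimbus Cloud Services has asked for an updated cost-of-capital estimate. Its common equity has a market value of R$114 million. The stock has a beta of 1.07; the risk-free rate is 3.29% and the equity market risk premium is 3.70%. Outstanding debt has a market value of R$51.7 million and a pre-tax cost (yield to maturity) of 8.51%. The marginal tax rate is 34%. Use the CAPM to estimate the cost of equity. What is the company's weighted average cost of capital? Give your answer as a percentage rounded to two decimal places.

6.74%

Cost of equity via CAPM: Re = 3.29% + 1.07 × 3.7% = 7.2490%.
Total capital V = 114 + 51.7 = 165.7.
Equity: weight = 114/165.7 = 0.6880; cost = 7.249%.
Debt: weight = 51.7/165.7 = 0.3120; after-tax cost = 8.51% × (1 − 34%) = 5.6166%.
WACC = 0.6880 × 7.2490% + 0.3120 × 5.6166% = 6.7397%.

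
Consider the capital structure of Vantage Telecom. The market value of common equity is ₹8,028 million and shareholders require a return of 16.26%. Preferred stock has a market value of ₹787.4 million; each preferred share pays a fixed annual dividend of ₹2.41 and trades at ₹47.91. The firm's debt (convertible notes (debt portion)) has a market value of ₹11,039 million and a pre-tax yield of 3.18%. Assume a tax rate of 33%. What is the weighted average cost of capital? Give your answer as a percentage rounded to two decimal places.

7.96%

Cost of preferred: Rp = 2.41 / 47.91 = 5.0303%.
Total capital V = 8028 + 787.4 + 11039 = 19854.4.
Equity: weight = 8028/19854.4 = 0.4043; cost = 16.26%.
Preferred: weight = 787.4/19854.4 = 0.0397; cost = 5.0303%.
Convertible notes (debt portion): weight = 11039/19854.4 = 0.5560; after-tax cost = 3.18% × (1 − 33%) = 2.1306%.
WACC = 0.4043 × 16.2600% + 0.0397 × 5.0303% + 0.5560 × 2.1306% = 7.9587%.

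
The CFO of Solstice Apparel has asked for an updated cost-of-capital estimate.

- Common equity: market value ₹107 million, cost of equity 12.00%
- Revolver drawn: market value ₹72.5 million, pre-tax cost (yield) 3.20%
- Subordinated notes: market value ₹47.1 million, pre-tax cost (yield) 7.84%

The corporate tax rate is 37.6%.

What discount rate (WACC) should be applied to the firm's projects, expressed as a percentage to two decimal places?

7.32%

Total capital V = 107 + 72.5 + 47.1 = 226.6.
Equity: weight = 107/226.6 = 0.4722; cost = 12%.
Revolver drawn: weight = 72.5/226.6 = 0.3199; after-tax cost = 3.2% × (1 − 37.6%) = 1.9968%.
Subordinated notes: weight = 47.1/226.6 = 0.2079; after-tax cost = 7.84% × (1 − 37.6%) = 4.8922%.
WACC = 0.4722 × 12.0000% + 0.3199 × 1.9968% + 0.2079 × 4.8922% = 7.3221%.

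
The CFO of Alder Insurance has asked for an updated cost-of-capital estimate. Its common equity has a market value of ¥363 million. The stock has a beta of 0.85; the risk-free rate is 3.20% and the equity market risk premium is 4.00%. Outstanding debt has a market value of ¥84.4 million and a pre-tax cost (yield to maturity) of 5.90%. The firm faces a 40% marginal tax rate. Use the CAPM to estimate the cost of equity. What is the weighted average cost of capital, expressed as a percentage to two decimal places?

Cost of equity via CAPM: Re = 3.2% + 0.85 × 4.0% = 6.6000%.
Total capital V = 363 + 84.4 = 447.4.
Equity: weight = 363/447.4 = 0.8114; cost = 6.6%.
Debt: weight = 84.4/447.4 = 0.1886; after-tax cost = 5.9% × (1 − 40%) = 3.5400%.
WACC = 0.8114 × 6.6000% + 0.1886 × 3.5400% = 6.0227%.

6.02%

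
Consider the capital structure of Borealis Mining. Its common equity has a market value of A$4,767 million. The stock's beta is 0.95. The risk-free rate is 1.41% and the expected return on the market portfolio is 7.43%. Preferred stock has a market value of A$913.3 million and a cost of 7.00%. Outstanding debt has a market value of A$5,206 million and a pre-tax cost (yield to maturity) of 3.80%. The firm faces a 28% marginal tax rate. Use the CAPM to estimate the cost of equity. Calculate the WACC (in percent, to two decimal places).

Market risk premium = 7.43% − 1.41% = 6.02%.
Cost of equity via CAPM: Re = 1.41% + 0.95 × 6.02% = 7.1290%.
Total capital V = 4767 + 913.3 + 5206 = 10886.3.
Equity: weight = 4767/10886.3 = 0.4379; cost = 7.129%.
Preferred: weight = 913.3/10886.3 = 0.0839; cost = 7%.
Debt: weight = 5206/10886.3 = 0.4782; after-tax cost = 3.8% × (1 − 28%) = 2.7360%.
WACC = 0.4379 × 7.1290% + 0.0839 × 7.0000% + 0.4782 × 2.7360% = 5.0174%.

5.02%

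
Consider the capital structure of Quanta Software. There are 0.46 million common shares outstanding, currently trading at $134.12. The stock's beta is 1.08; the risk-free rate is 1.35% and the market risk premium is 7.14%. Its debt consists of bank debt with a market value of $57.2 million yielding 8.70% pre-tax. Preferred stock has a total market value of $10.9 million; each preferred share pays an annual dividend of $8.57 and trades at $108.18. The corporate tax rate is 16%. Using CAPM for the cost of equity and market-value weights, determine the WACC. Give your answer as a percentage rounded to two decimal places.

Cost of equity via CAPM: Re = 1.35% + 1.08 × 7.14% = 9.0612%.
Cost of preferred: Rp = 8.57 / 108.18 = 7.9220%.
Market value of equity E = 134.12 × 0.46m = 61.6952m.
Total capital V = 61.6952 + 10.9 + 57.2 = 129.7952.
Equity: weight = 61.6952/129.7952 = 0.4753; cost = 9.0612%.
Preferred: weight = 10.9/129.7952 = 0.0840; cost = 7.922%.
Bank debt: weight = 57.2/129.7952 = 0.4407; after-tax cost = 8.7% × (1 − 16%) = 7.3080%.
WACC = 0.4753 × 9.0612% + 0.0840 × 7.9220% + 0.4407 × 7.3080% = 8.1929%.

8.19%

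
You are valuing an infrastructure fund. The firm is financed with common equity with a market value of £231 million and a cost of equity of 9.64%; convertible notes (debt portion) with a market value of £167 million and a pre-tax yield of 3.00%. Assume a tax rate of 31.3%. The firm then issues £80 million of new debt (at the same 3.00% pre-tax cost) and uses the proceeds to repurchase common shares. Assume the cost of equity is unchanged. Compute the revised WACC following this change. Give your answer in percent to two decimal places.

After the change:
Total capital V = 151 + 247 = 398.
Equity: weight = 151/398 = 0.3794; cost = 9.64%.
Convertible notes (debt portion): weight = 247/398 = 0.6206; after-tax cost = 3% × (1 − 31.3%) = 2.0610%.
WACC = 0.3794 × 9.6400% + 0.6206 × 2.0610% = 4.9364%.

4.94%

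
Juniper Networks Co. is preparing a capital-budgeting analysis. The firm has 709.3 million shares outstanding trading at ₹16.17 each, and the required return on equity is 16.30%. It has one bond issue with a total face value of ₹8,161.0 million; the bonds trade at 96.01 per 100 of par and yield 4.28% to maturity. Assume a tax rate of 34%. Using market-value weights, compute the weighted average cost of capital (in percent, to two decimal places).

Market value of equity E = 16.17 × 709.3m = 11469.381m. Market value of debt D = 8161m × 96.01/100 = 7835.3761m.
Total capital V = 11469.381 + 7835.3761 = 19304.7571.
Equity: weight = 11469.381/19304.7571 = 0.5941; cost = 16.3%.
Bonds outstanding: weight = 7835.3761/19304.7571 = 0.4059; after-tax cost = 4.28% × (1 − 34%) = 2.8248%.
WACC = 0.5941 × 16.3000% + 0.4059 × 2.8248% = 10.8307%.

10.83%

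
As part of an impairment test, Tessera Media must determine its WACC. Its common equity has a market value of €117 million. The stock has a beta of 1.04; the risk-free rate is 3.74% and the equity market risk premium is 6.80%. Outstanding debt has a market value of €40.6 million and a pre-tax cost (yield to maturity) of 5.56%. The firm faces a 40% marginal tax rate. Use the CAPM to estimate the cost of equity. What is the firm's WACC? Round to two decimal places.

8.89%

Cost of equity via CAPM: Re = 3.74% + 1.04 × 6.8% = 10.8120%.
Total capital V = 117 + 40.6 = 157.6.
Equity: weight = 117/157.6 = 0.7424; cost = 10.812%.
Debt: weight = 40.6/157.6 = 0.2576; after-tax cost = 5.56% × (1 − 40%) = 3.3360%.
WACC = 0.7424 × 10.8120% + 0.2576 × 3.3360% = 8.8861%.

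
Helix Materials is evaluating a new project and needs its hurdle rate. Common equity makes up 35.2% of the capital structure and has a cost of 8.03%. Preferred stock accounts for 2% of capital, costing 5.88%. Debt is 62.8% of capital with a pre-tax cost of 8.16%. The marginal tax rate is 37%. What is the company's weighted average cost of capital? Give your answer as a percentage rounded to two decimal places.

6.17%

After-tax cost of debt = 8.16% × (1 − 37%) = 5.1408%.
WACC = 0.352 × 8.0300% + 0.020 × 5.8800% + 0.628 × 5.1408% = 6.1726%.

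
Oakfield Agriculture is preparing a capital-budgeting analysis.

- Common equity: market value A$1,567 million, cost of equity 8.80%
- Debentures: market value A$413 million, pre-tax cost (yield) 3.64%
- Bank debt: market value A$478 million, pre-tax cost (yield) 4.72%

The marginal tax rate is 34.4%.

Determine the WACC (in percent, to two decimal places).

6.61%

Total capital V = 1567 + 413 + 478 = 2458.
Equity: weight = 1567/2458 = 0.6375; cost = 8.8%.
Debentures: weight = 413/2458 = 0.1680; after-tax cost = 3.64% × (1 − 34.4%) = 2.3878%.
Bank debt: weight = 478/2458 = 0.1945; after-tax cost = 4.72% × (1 − 34.4%) = 3.0963%.
WACC = 0.6375 × 8.8000% + 0.1680 × 2.3878% + 0.1945 × 3.0963% = 6.6134%.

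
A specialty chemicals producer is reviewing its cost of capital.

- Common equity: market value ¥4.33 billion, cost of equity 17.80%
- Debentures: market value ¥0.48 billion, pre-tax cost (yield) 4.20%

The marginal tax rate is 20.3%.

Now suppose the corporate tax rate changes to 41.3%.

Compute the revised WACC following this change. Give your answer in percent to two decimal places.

16.27%

After the change:
Total capital V = 4.33 + 0.48 = 4.81.
Equity: weight = 4.33/4.81 = 0.9002; cost = 17.8%.
Debentures: weight = 0.48/4.81 = 0.0998; after-tax cost = 4.2% × (1 − 41.3%) = 2.4654%.
WACC = 0.9002 × 17.8000% + 0.0998 × 2.4654% = 16.2697%.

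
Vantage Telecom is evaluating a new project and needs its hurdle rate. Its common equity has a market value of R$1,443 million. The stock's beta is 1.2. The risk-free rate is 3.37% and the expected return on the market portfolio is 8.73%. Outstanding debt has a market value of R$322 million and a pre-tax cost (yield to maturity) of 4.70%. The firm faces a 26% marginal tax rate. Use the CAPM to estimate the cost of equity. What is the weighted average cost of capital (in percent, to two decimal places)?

8.65%

Market risk premium = 8.73% − 3.37% = 5.36%.
Cost of equity via CAPM: Re = 3.37% + 1.2 × 5.36% = 9.8020%.
Total capital V = 1443 + 322 = 1765.
Equity: weight = 1443/1765 = 0.8176; cost = 9.802%.
Debt: weight = 322/1765 = 0.1824; after-tax cost = 4.7% × (1 − 26%) = 3.4780%.
WACC = 0.8176 × 9.8020% + 0.1824 × 3.4780% = 8.6483%.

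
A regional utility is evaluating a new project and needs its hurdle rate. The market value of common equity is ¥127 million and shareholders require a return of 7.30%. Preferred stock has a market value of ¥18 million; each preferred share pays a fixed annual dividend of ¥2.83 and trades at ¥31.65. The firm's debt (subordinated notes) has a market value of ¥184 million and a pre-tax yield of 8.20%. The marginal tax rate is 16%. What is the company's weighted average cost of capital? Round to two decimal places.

Cost of preferred: Rp = 2.83 / 31.65 = 8.9415%.
Total capital V = 127 + 18 + 184 = 329.
Equity: weight = 127/329 = 0.3860; cost = 7.3%.
Preferred: weight = 18/329 = 0.0547; cost = 8.9415%.
Subordinated notes: weight = 184/329 = 0.5593; after-tax cost = 8.2% × (1 − 16%) = 6.8880%.
WACC = 0.3860 × 7.3000% + 0.0547 × 8.9415% + 0.5593 × 6.8880% = 7.1594%.

7.16%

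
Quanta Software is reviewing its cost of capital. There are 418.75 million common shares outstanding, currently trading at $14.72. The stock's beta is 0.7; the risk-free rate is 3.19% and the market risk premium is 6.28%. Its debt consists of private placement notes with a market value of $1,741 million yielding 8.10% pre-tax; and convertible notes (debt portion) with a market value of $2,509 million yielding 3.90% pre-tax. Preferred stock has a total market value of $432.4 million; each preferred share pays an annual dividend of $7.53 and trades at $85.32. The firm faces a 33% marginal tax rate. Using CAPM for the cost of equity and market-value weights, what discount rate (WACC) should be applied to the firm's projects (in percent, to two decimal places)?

6.14%

Cost of equity via CAPM: Re = 3.19% + 0.7 × 6.28% = 7.5860%.
Cost of preferred: Rp = 7.53 / 85.32 = 8.8256%.
Market value of equity E = 14.72 × 418.75m = 6164m.
Total capital V = 6164 + 432.4 + 1741 + 2509 = 10846.4.
Equity: weight = 6164/10846.4 = 0.5683; cost = 7.586%.
Preferred: weight = 432.4/10846.4 = 0.0399; cost = 8.8256%.
Private placement notes: weight = 1741/10846.4 = 0.1605; after-tax cost = 8.1% × (1 − 33%) = 5.4270%.
Convertible notes (debt portion): weight = 2509/10846.4 = 0.2313; after-tax cost = 3.9% × (1 − 33%) = 2.6130%.
WACC = 0.5683 × 7.5860% + 0.0399 × 8.8256% + 0.1605 × 5.4270% + 0.2313 × 2.6130% = 6.1385%.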